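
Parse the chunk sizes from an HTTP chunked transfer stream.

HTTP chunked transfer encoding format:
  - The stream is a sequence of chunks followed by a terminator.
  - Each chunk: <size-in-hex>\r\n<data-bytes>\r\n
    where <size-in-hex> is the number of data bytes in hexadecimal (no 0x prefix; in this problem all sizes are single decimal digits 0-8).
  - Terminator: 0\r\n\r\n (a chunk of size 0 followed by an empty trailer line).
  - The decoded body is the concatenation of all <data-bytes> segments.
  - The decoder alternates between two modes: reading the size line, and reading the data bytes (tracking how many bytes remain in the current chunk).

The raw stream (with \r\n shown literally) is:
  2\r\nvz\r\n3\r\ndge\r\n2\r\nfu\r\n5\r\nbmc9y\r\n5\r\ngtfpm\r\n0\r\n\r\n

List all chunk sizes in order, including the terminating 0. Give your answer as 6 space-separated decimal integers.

Chunk 1: stream[0..1]='2' size=0x2=2, data at stream[3..5]='vz' -> body[0..2], body so far='vz'
Chunk 2: stream[7..8]='3' size=0x3=3, data at stream[10..13]='dge' -> body[2..5], body so far='vzdge'
Chunk 3: stream[15..16]='2' size=0x2=2, data at stream[18..20]='fu' -> body[5..7], body so far='vzdgefu'
Chunk 4: stream[22..23]='5' size=0x5=5, data at stream[25..30]='bmc9y' -> body[7..12], body so far='vzdgefubmc9y'
Chunk 5: stream[32..33]='5' size=0x5=5, data at stream[35..40]='gtfpm' -> body[12..17], body so far='vzdgefubmc9ygtfpm'
Chunk 6: stream[42..43]='0' size=0 (terminator). Final body='vzdgefubmc9ygtfpm' (17 bytes)

Answer: 2 3 2 5 5 0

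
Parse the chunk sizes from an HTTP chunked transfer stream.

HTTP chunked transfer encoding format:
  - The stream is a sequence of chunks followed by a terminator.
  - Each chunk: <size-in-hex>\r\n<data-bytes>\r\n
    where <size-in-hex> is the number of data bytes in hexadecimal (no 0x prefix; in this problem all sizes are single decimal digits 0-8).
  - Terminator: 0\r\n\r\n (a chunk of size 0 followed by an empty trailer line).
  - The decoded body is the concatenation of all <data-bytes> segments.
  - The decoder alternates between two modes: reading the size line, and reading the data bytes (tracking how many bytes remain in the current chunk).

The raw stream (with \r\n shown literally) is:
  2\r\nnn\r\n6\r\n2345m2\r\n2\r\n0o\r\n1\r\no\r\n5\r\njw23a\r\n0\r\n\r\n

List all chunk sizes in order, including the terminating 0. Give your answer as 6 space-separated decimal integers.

Chunk 1: stream[0..1]='2' size=0x2=2, data at stream[3..5]='nn' -> body[0..2], body so far='nn'
Chunk 2: stream[7..8]='6' size=0x6=6, data at stream[10..16]='2345m2' -> body[2..8], body so far='nn2345m2'
Chunk 3: stream[18..19]='2' size=0x2=2, data at stream[21..23]='0o' -> body[8..10], body so far='nn2345m20o'
Chunk 4: stream[25..26]='1' size=0x1=1, data at stream[28..29]='o' -> body[10..11], body so far='nn2345m20oo'
Chunk 5: stream[31..32]='5' size=0x5=5, data at stream[34..39]='jw23a' -> body[11..16], body so far='nn2345m20oojw23a'
Chunk 6: stream[41..42]='0' size=0 (terminator). Final body='nn2345m20oojw23a' (16 bytes)

Answer: 2 6 2 1 5 0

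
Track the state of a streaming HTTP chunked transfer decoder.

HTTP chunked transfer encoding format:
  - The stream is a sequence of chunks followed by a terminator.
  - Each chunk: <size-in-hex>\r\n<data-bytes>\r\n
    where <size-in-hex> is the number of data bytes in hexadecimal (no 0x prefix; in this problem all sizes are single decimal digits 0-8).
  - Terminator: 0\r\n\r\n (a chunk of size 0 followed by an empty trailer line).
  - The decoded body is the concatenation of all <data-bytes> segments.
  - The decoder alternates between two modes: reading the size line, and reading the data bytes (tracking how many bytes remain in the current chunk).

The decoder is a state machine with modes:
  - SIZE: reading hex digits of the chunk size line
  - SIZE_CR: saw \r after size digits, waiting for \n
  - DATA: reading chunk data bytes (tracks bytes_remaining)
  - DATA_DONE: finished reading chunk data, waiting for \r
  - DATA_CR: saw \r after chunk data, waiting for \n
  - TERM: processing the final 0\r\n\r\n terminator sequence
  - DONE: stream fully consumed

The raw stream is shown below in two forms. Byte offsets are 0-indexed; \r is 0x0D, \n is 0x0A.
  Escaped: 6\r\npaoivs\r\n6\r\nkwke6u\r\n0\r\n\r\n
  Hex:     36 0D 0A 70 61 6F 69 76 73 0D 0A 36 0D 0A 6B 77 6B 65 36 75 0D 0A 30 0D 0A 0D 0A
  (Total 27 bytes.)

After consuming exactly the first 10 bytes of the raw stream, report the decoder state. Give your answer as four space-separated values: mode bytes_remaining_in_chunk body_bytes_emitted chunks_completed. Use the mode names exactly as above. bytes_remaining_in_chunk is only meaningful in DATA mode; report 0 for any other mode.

Answer: DATA_CR 0 6 0

Derivation:
Byte 0 = '6': mode=SIZE remaining=0 emitted=0 chunks_done=0
Byte 1 = 0x0D: mode=SIZE_CR remaining=0 emitted=0 chunks_done=0
Byte 2 = 0x0A: mode=DATA remaining=6 emitted=0 chunks_done=0
Byte 3 = 'p': mode=DATA remaining=5 emitted=1 chunks_done=0
Byte 4 = 'a': mode=DATA remaining=4 emitted=2 chunks_done=0
Byte 5 = 'o': mode=DATA remaining=3 emitted=3 chunks_done=0
Byte 6 = 'i': mode=DATA remaining=2 emitted=4 chunks_done=0
Byte 7 = 'v': mode=DATA remaining=1 emitted=5 chunks_done=0
Byte 8 = 's': mode=DATA_DONE remaining=0 emitted=6 chunks_done=0
Byte 9 = 0x0D: mode=DATA_CR remaining=0 emitted=6 chunks_done=0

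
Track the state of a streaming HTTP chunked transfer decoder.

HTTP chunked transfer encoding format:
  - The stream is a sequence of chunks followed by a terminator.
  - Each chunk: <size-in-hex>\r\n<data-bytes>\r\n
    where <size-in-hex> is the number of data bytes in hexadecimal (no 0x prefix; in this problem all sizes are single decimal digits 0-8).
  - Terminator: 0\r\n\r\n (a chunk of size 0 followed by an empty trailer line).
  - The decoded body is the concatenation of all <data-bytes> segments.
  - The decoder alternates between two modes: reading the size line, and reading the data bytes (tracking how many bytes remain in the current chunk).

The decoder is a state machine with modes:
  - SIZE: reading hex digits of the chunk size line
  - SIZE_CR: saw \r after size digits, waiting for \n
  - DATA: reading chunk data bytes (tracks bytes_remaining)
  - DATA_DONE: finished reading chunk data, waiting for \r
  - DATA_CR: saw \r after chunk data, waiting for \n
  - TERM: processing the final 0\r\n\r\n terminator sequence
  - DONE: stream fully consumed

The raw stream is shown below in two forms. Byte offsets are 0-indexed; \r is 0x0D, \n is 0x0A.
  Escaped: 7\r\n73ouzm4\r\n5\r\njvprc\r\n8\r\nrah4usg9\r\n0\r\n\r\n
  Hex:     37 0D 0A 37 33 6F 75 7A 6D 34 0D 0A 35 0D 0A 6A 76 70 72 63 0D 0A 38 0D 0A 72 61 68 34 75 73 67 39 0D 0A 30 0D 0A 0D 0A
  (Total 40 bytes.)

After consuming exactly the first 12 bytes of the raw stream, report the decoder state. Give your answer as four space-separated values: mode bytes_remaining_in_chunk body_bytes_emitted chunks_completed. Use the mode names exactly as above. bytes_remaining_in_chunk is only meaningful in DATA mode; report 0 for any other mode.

Answer: SIZE 0 7 1

Derivation:
Byte 0 = '7': mode=SIZE remaining=0 emitted=0 chunks_done=0
Byte 1 = 0x0D: mode=SIZE_CR remaining=0 emitted=0 chunks_done=0
Byte 2 = 0x0A: mode=DATA remaining=7 emitted=0 chunks_done=0
Byte 3 = '7': mode=DATA remaining=6 emitted=1 chunks_done=0
Byte 4 = '3': mode=DATA remaining=5 emitted=2 chunks_done=0
Byte 5 = 'o': mode=DATA remaining=4 emitted=3 chunks_done=0
Byte 6 = 'u': mode=DATA remaining=3 emitted=4 chunks_done=0
Byte 7 = 'z': mode=DATA remaining=2 emitted=5 chunks_done=0
Byte 8 = 'm': mode=DATA remaining=1 emitted=6 chunks_done=0
Byte 9 = '4': mode=DATA_DONE remaining=0 emitted=7 chunks_done=0
Byte 10 = 0x0D: mode=DATA_CR remaining=0 emitted=7 chunks_done=0
Byte 11 = 0x0A: mode=SIZE remaining=0 emitted=7 chunks_done=1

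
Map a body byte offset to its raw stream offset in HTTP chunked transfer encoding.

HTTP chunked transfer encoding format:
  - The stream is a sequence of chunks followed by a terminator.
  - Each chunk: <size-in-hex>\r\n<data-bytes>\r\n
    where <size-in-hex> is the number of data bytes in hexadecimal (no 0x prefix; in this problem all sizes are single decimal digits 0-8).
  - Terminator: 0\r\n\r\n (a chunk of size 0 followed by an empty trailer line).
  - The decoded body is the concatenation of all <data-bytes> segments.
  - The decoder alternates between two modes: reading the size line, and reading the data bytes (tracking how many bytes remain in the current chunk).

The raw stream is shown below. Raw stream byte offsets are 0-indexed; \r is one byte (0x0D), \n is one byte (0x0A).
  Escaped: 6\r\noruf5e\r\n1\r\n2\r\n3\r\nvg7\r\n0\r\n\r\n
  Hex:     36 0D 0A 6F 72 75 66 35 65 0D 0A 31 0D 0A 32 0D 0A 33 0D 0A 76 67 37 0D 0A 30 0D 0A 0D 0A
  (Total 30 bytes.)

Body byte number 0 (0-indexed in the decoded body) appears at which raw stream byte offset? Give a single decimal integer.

Answer: 3

Derivation:
Chunk 1: stream[0..1]='6' size=0x6=6, data at stream[3..9]='oruf5e' -> body[0..6], body so far='oruf5e'
Chunk 2: stream[11..12]='1' size=0x1=1, data at stream[14..15]='2' -> body[6..7], body so far='oruf5e2'
Chunk 3: stream[17..18]='3' size=0x3=3, data at stream[20..23]='vg7' -> body[7..10], body so far='oruf5e2vg7'
Chunk 4: stream[25..26]='0' size=0 (terminator). Final body='oruf5e2vg7' (10 bytes)
Body byte 0 at stream offset 3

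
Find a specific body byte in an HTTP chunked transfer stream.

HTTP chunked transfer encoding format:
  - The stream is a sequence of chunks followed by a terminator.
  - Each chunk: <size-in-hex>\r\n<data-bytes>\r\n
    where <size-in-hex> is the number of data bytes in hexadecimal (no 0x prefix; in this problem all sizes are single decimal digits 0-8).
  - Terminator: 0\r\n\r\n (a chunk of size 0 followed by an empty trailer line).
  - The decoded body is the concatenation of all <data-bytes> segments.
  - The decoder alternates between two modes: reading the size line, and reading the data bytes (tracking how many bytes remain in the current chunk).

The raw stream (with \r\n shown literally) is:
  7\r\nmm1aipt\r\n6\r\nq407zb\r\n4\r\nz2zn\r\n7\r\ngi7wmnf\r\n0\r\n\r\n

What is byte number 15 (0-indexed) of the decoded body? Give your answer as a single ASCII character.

Chunk 1: stream[0..1]='7' size=0x7=7, data at stream[3..10]='mm1aipt' -> body[0..7], body so far='mm1aipt'
Chunk 2: stream[12..13]='6' size=0x6=6, data at stream[15..21]='q407zb' -> body[7..13], body so far='mm1aiptq407zb'
Chunk 3: stream[23..24]='4' size=0x4=4, data at stream[26..30]='z2zn' -> body[13..17], body so far='mm1aiptq407zbz2zn'
Chunk 4: stream[32..33]='7' size=0x7=7, data at stream[35..42]='gi7wmnf' -> body[17..24], body so far='mm1aiptq407zbz2zngi7wmnf'
Chunk 5: stream[44..45]='0' size=0 (terminator). Final body='mm1aiptq407zbz2zngi7wmnf' (24 bytes)
Body byte 15 = 'z'

Answer: z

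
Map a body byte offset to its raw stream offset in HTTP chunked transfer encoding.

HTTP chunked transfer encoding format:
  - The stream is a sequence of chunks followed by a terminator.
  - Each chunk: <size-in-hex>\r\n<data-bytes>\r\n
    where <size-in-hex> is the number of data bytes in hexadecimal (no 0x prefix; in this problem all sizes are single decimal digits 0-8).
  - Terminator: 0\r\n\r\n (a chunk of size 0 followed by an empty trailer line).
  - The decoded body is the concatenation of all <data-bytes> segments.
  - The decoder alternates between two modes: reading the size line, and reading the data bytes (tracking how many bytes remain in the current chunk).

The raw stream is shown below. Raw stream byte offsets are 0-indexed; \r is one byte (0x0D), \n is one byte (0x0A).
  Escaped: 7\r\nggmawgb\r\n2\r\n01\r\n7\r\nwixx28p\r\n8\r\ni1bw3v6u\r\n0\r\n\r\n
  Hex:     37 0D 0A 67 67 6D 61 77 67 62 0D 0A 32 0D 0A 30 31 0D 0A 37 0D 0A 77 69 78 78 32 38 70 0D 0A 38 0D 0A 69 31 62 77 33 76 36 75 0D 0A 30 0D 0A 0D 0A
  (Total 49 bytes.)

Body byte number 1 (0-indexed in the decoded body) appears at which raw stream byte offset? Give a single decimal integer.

Chunk 1: stream[0..1]='7' size=0x7=7, data at stream[3..10]='ggmawgb' -> body[0..7], body so far='ggmawgb'
Chunk 2: stream[12..13]='2' size=0x2=2, data at stream[15..17]='01' -> body[7..9], body so far='ggmawgb01'
Chunk 3: stream[19..20]='7' size=0x7=7, data at stream[22..29]='wixx28p' -> body[9..16], body so far='ggmawgb01wixx28p'
Chunk 4: stream[31..32]='8' size=0x8=8, data at stream[34..42]='i1bw3v6u' -> body[16..24], body so far='ggmawgb01wixx28pi1bw3v6u'
Chunk 5: stream[44..45]='0' size=0 (terminator). Final body='ggmawgb01wixx28pi1bw3v6u' (24 bytes)
Body byte 1 at stream offset 4

Answer: 4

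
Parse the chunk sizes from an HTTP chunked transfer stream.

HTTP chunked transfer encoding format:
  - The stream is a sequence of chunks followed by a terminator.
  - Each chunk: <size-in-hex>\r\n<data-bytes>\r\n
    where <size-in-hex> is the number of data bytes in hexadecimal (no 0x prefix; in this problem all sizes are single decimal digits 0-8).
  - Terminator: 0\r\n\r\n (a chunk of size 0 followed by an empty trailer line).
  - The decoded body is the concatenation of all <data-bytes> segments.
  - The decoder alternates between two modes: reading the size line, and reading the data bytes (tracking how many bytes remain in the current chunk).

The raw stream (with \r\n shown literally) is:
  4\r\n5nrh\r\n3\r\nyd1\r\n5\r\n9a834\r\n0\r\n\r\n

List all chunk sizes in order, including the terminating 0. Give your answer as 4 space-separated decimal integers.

Answer: 4 3 5 0

Derivation:
Chunk 1: stream[0..1]='4' size=0x4=4, data at stream[3..7]='5nrh' -> body[0..4], body so far='5nrh'
Chunk 2: stream[9..10]='3' size=0x3=3, data at stream[12..15]='yd1' -> body[4..7], body so far='5nrhyd1'
Chunk 3: stream[17..18]='5' size=0x5=5, data at stream[20..25]='9a834' -> body[7..12], body so far='5nrhyd19a834'
Chunk 4: stream[27..28]='0' size=0 (terminator). Final body='5nrhyd19a834' (12 bytes)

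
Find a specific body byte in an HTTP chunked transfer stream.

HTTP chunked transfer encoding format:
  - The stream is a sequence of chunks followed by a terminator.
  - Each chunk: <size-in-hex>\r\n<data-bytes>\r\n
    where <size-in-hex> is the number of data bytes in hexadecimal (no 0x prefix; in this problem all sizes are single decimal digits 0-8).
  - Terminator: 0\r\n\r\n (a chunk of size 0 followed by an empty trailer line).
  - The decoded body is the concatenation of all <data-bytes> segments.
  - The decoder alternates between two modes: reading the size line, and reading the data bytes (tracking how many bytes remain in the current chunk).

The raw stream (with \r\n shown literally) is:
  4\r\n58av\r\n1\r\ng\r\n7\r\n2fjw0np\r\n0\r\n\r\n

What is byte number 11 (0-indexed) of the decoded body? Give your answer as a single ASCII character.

Chunk 1: stream[0..1]='4' size=0x4=4, data at stream[3..7]='58av' -> body[0..4], body so far='58av'
Chunk 2: stream[9..10]='1' size=0x1=1, data at stream[12..13]='g' -> body[4..5], body so far='58avg'
Chunk 3: stream[15..16]='7' size=0x7=7, data at stream[18..25]='2fjw0np' -> body[5..12], body so far='58avg2fjw0np'
Chunk 4: stream[27..28]='0' size=0 (terminator). Final body='58avg2fjw0np' (12 bytes)
Body byte 11 = 'p'

Answer: p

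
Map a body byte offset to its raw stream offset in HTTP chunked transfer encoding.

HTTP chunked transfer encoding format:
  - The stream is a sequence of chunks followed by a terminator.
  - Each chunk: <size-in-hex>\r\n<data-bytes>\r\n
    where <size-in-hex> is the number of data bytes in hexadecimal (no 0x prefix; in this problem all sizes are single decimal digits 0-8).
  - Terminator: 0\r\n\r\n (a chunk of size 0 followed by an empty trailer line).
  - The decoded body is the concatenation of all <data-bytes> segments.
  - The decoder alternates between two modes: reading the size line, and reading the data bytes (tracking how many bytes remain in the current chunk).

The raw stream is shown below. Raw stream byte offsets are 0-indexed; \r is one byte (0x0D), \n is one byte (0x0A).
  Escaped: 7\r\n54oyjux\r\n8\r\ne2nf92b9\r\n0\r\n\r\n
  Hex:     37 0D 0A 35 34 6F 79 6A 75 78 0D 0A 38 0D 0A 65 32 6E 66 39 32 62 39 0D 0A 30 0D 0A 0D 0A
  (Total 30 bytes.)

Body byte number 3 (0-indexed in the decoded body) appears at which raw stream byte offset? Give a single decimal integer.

Chunk 1: stream[0..1]='7' size=0x7=7, data at stream[3..10]='54oyjux' -> body[0..7], body so far='54oyjux'
Chunk 2: stream[12..13]='8' size=0x8=8, data at stream[15..23]='e2nf92b9' -> body[7..15], body so far='54oyjuxe2nf92b9'
Chunk 3: stream[25..26]='0' size=0 (terminator). Final body='54oyjuxe2nf92b9' (15 bytes)
Body byte 3 at stream offset 6

Answer: 6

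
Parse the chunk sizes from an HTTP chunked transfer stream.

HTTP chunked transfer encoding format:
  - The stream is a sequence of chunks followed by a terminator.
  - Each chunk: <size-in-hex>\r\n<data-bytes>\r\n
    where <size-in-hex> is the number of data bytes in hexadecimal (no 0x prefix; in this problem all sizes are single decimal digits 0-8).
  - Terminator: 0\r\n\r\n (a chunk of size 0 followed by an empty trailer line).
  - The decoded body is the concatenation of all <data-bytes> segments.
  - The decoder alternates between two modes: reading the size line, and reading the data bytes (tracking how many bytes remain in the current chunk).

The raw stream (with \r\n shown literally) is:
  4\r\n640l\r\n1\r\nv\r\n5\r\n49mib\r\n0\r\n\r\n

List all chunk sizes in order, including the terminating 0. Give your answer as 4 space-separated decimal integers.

Answer: 4 1 5 0

Derivation:
Chunk 1: stream[0..1]='4' size=0x4=4, data at stream[3..7]='640l' -> body[0..4], body so far='640l'
Chunk 2: stream[9..10]='1' size=0x1=1, data at stream[12..13]='v' -> body[4..5], body so far='640lv'
Chunk 3: stream[15..16]='5' size=0x5=5, data at stream[18..23]='49mib' -> body[5..10], body so far='640lv49mib'
Chunk 4: stream[25..26]='0' size=0 (terminator). Final body='640lv49mib' (10 bytes)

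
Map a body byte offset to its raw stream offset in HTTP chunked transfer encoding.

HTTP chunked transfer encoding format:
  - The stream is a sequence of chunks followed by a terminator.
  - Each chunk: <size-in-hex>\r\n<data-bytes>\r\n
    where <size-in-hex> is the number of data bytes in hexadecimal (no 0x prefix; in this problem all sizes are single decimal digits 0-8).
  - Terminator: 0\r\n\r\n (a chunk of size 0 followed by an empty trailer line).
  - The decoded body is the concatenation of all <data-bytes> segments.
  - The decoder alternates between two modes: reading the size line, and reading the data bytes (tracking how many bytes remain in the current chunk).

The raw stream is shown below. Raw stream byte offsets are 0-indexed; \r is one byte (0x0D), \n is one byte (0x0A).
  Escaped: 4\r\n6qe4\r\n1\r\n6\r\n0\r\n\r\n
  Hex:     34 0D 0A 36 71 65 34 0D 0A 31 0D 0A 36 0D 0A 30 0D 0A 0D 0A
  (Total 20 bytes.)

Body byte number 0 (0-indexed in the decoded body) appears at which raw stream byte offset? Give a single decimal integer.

Answer: 3

Derivation:
Chunk 1: stream[0..1]='4' size=0x4=4, data at stream[3..7]='6qe4' -> body[0..4], body so far='6qe4'
Chunk 2: stream[9..10]='1' size=0x1=1, data at stream[12..13]='6' -> body[4..5], body so far='6qe46'
Chunk 3: stream[15..16]='0' size=0 (terminator). Final body='6qe46' (5 bytes)
Body byte 0 at stream offset 3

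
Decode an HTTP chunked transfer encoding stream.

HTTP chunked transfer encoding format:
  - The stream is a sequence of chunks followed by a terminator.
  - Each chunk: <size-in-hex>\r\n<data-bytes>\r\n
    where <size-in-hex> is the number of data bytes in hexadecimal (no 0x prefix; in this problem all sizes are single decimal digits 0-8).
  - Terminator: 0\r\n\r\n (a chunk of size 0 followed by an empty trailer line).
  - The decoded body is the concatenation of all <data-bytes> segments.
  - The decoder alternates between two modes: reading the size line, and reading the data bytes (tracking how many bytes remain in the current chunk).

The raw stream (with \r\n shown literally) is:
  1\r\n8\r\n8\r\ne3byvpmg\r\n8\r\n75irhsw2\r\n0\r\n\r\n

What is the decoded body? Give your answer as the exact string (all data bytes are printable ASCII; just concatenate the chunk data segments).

Answer: 8e3byvpmg75irhsw2

Derivation:
Chunk 1: stream[0..1]='1' size=0x1=1, data at stream[3..4]='8' -> body[0..1], body so far='8'
Chunk 2: stream[6..7]='8' size=0x8=8, data at stream[9..17]='e3byvpmg' -> body[1..9], body so far='8e3byvpmg'
Chunk 3: stream[19..20]='8' size=0x8=8, data at stream[22..30]='75irhsw2' -> body[9..17], body so far='8e3byvpmg75irhsw2'
Chunk 4: stream[32..33]='0' size=0 (terminator). Final body='8e3byvpmg75irhsw2' (17 bytes)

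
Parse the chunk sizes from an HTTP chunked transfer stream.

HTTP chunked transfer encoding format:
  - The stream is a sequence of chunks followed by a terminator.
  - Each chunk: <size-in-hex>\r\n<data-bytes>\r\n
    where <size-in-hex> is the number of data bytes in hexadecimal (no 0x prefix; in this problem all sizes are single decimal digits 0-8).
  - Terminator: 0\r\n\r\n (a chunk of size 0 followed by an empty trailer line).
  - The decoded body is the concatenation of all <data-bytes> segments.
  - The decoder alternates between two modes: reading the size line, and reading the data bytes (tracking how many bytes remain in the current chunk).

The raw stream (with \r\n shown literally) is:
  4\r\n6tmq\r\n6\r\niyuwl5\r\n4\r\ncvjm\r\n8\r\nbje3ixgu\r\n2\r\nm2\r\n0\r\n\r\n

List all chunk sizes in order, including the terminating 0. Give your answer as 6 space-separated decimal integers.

Answer: 4 6 4 8 2 0

Derivation:
Chunk 1: stream[0..1]='4' size=0x4=4, data at stream[3..7]='6tmq' -> body[0..4], body so far='6tmq'
Chunk 2: stream[9..10]='6' size=0x6=6, data at stream[12..18]='iyuwl5' -> body[4..10], body so far='6tmqiyuwl5'
Chunk 3: stream[20..21]='4' size=0x4=4, data at stream[23..27]='cvjm' -> body[10..14], body so far='6tmqiyuwl5cvjm'
Chunk 4: stream[29..30]='8' size=0x8=8, data at stream[32..40]='bje3ixgu' -> body[14..22], body so far='6tmqiyuwl5cvjmbje3ixgu'
Chunk 5: stream[42..43]='2' size=0x2=2, data at stream[45..47]='m2' -> body[22..24], body so far='6tmqiyuwl5cvjmbje3ixgum2'
Chunk 6: stream[49..50]='0' size=0 (terminator). Final body='6tmqiyuwl5cvjmbje3ixgum2' (24 bytes)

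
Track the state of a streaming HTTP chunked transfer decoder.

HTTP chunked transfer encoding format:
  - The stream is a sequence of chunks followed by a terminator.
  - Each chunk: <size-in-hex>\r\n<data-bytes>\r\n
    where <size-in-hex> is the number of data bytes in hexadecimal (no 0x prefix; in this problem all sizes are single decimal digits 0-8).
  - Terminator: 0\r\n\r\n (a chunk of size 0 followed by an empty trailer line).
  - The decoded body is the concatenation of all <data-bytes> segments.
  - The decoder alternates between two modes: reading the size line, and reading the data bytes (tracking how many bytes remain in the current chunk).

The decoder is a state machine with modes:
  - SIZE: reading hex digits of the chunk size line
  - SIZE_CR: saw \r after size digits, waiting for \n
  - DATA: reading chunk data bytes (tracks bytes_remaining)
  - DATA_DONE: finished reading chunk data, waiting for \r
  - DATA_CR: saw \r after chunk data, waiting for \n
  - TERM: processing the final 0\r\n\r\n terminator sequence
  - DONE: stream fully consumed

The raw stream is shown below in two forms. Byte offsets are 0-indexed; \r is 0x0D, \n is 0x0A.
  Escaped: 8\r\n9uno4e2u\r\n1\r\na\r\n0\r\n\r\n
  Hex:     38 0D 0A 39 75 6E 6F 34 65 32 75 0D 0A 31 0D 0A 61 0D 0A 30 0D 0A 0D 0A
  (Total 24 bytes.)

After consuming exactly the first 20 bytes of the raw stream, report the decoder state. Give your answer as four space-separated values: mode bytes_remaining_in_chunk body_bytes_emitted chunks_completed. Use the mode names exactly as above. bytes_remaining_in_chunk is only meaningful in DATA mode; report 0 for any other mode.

Answer: SIZE 0 9 2

Derivation:
Byte 0 = '8': mode=SIZE remaining=0 emitted=0 chunks_done=0
Byte 1 = 0x0D: mode=SIZE_CR remaining=0 emitted=0 chunks_done=0
Byte 2 = 0x0A: mode=DATA remaining=8 emitted=0 chunks_done=0
Byte 3 = '9': mode=DATA remaining=7 emitted=1 chunks_done=0
Byte 4 = 'u': mode=DATA remaining=6 emitted=2 chunks_done=0
Byte 5 = 'n': mode=DATA remaining=5 emitted=3 chunks_done=0
Byte 6 = 'o': mode=DATA remaining=4 emitted=4 chunks_done=0
Byte 7 = '4': mode=DATA remaining=3 emitted=5 chunks_done=0
Byte 8 = 'e': mode=DATA remaining=2 emitted=6 chunks_done=0
Byte 9 = '2': mode=DATA remaining=1 emitted=7 chunks_done=0
Byte 10 = 'u': mode=DATA_DONE remaining=0 emitted=8 chunks_done=0
Byte 11 = 0x0D: mode=DATA_CR remaining=0 emitted=8 chunks_done=0
Byte 12 = 0x0A: mode=SIZE remaining=0 emitted=8 chunks_done=1
Byte 13 = '1': mode=SIZE remaining=0 emitted=8 chunks_done=1
Byte 14 = 0x0D: mode=SIZE_CR remaining=0 emitted=8 chunks_done=1
Byte 15 = 0x0A: mode=DATA remaining=1 emitted=8 chunks_done=1
Byte 16 = 'a': mode=DATA_DONE remaining=0 emitted=9 chunks_done=1
Byte 17 = 0x0D: mode=DATA_CR remaining=0 emitted=9 chunks_done=1
Byte 18 = 0x0A: mode=SIZE remaining=0 emitted=9 chunks_done=2
Byte 19 = '0': mode=SIZE remaining=0 emitted=9 chunks_done=2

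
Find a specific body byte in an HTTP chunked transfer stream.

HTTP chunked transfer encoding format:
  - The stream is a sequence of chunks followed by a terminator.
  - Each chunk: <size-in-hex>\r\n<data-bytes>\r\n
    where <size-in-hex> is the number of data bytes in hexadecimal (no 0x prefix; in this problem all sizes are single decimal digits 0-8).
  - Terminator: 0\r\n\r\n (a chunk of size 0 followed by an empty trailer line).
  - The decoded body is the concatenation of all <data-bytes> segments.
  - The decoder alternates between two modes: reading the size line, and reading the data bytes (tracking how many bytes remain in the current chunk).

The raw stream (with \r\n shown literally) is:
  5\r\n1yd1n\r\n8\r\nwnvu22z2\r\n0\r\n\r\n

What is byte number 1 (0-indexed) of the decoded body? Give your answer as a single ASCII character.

Chunk 1: stream[0..1]='5' size=0x5=5, data at stream[3..8]='1yd1n' -> body[0..5], body so far='1yd1n'
Chunk 2: stream[10..11]='8' size=0x8=8, data at stream[13..21]='wnvu22z2' -> body[5..13], body so far='1yd1nwnvu22z2'
Chunk 3: stream[23..24]='0' size=0 (terminator). Final body='1yd1nwnvu22z2' (13 bytes)
Body byte 1 = 'y'

Answer: y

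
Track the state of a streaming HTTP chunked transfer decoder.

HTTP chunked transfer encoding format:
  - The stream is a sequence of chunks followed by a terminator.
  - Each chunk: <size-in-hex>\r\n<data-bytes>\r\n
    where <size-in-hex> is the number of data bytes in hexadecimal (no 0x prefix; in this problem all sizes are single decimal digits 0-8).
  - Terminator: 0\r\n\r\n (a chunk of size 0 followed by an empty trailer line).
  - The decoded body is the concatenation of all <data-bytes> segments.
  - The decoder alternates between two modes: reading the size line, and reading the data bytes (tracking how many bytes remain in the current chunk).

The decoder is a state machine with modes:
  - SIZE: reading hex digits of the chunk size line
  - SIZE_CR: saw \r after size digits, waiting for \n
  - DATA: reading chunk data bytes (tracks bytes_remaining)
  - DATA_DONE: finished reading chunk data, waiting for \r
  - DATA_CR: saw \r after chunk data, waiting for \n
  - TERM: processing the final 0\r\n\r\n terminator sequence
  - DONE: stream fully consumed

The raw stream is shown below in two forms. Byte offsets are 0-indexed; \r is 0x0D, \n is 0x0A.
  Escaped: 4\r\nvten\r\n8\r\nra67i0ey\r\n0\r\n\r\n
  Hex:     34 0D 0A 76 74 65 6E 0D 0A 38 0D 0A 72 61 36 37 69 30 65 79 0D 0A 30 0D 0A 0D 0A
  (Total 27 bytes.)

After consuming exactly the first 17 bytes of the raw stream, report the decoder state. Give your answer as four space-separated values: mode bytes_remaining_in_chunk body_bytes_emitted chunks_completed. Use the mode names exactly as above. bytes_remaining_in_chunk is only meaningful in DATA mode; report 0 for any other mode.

Answer: DATA 3 9 1

Derivation:
Byte 0 = '4': mode=SIZE remaining=0 emitted=0 chunks_done=0
Byte 1 = 0x0D: mode=SIZE_CR remaining=0 emitted=0 chunks_done=0
Byte 2 = 0x0A: mode=DATA remaining=4 emitted=0 chunks_done=0
Byte 3 = 'v': mode=DATA remaining=3 emitted=1 chunks_done=0
Byte 4 = 't': mode=DATA remaining=2 emitted=2 chunks_done=0
Byte 5 = 'e': mode=DATA remaining=1 emitted=3 chunks_done=0
Byte 6 = 'n': mode=DATA_DONE remaining=0 emitted=4 chunks_done=0
Byte 7 = 0x0D: mode=DATA_CR remaining=0 emitted=4 chunks_done=0
Byte 8 = 0x0A: mode=SIZE remaining=0 emitted=4 chunks_done=1
Byte 9 = '8': mode=SIZE remaining=0 emitted=4 chunks_done=1
Byte 10 = 0x0D: mode=SIZE_CR remaining=0 emitted=4 chunks_done=1
Byte 11 = 0x0A: mode=DATA remaining=8 emitted=4 chunks_done=1
Byte 12 = 'r': mode=DATA remaining=7 emitted=5 chunks_done=1
Byte 13 = 'a': mode=DATA remaining=6 emitted=6 chunks_done=1
Byte 14 = '6': mode=DATA remaining=5 emitted=7 chunks_done=1
Byte 15 = '7': mode=DATA remaining=4 emitted=8 chunks_done=1
Byte 16 = 'i': mode=DATA remaining=3 emitted=9 chunks_done=1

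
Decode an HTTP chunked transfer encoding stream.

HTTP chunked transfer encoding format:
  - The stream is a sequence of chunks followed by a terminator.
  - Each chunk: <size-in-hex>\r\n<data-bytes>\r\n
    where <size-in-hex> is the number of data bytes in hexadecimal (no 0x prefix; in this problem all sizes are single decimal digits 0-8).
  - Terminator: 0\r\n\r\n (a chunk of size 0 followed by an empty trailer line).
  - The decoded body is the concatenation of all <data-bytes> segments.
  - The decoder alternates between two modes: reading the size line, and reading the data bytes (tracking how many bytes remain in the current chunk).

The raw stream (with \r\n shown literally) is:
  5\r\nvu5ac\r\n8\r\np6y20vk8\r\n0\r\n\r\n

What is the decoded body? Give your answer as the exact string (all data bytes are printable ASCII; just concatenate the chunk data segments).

Answer: vu5acp6y20vk8

Derivation:
Chunk 1: stream[0..1]='5' size=0x5=5, data at stream[3..8]='vu5ac' -> body[0..5], body so far='vu5ac'
Chunk 2: stream[10..11]='8' size=0x8=8, data at stream[13..21]='p6y20vk8' -> body[5..13], body so far='vu5acp6y20vk8'
Chunk 3: stream[23..24]='0' size=0 (terminator). Final body='vu5acp6y20vk8' (13 bytes)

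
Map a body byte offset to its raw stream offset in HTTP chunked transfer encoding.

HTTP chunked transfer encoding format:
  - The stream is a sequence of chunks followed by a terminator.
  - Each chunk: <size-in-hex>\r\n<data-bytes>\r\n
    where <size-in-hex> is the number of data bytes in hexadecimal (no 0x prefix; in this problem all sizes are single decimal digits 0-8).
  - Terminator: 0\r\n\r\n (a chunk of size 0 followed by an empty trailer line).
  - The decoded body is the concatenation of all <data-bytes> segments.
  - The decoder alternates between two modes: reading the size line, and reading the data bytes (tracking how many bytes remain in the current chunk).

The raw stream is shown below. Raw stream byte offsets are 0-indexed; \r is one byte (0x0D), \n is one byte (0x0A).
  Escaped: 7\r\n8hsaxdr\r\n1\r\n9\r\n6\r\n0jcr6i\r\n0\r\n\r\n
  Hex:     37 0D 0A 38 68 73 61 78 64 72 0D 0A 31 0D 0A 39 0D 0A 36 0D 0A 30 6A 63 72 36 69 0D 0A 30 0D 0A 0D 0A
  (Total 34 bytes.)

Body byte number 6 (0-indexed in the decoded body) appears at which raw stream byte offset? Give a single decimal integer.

Answer: 9

Derivation:
Chunk 1: stream[0..1]='7' size=0x7=7, data at stream[3..10]='8hsaxdr' -> body[0..7], body so far='8hsaxdr'
Chunk 2: stream[12..13]='1' size=0x1=1, data at stream[15..16]='9' -> body[7..8], body so far='8hsaxdr9'
Chunk 3: stream[18..19]='6' size=0x6=6, data at stream[21..27]='0jcr6i' -> body[8..14], body so far='8hsaxdr90jcr6i'
Chunk 4: stream[29..30]='0' size=0 (terminator). Final body='8hsaxdr90jcr6i' (14 bytes)
Body byte 6 at stream offset 9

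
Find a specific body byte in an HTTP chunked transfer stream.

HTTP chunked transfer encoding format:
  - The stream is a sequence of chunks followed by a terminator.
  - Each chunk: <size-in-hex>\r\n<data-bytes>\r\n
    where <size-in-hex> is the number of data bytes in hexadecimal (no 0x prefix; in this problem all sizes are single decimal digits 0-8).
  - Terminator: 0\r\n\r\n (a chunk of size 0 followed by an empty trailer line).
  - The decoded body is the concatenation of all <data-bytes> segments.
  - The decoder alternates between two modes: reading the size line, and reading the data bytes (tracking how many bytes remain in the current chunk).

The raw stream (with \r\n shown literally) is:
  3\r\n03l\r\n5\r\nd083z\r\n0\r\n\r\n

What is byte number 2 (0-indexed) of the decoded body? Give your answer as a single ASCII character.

Answer: l

Derivation:
Chunk 1: stream[0..1]='3' size=0x3=3, data at stream[3..6]='03l' -> body[0..3], body so far='03l'
Chunk 2: stream[8..9]='5' size=0x5=5, data at stream[11..16]='d083z' -> body[3..8], body so far='03ld083z'
Chunk 3: stream[18..19]='0' size=0 (terminator). Final body='03ld083z' (8 bytes)
Body byte 2 = 'l'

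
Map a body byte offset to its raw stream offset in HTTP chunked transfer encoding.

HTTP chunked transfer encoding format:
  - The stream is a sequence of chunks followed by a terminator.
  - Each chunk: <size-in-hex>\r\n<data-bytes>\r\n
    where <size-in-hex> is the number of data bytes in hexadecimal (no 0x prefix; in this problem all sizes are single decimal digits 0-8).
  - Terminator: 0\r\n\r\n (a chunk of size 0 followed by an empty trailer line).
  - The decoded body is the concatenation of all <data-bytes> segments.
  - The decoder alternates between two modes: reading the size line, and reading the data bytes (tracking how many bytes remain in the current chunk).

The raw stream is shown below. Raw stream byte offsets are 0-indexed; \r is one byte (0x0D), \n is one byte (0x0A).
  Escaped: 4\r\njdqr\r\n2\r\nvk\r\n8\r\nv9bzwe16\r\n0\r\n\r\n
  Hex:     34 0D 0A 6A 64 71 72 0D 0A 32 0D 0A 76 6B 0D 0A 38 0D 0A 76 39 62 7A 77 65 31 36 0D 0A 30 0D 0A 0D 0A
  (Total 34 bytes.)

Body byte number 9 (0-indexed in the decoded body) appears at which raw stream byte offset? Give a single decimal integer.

Chunk 1: stream[0..1]='4' size=0x4=4, data at stream[3..7]='jdqr' -> body[0..4], body so far='jdqr'
Chunk 2: stream[9..10]='2' size=0x2=2, data at stream[12..14]='vk' -> body[4..6], body so far='jdqrvk'
Chunk 3: stream[16..17]='8' size=0x8=8, data at stream[19..27]='v9bzwe16' -> body[6..14], body so far='jdqrvkv9bzwe16'
Chunk 4: stream[29..30]='0' size=0 (terminator). Final body='jdqrvkv9bzwe16' (14 bytes)
Body byte 9 at stream offset 22

Answer: 22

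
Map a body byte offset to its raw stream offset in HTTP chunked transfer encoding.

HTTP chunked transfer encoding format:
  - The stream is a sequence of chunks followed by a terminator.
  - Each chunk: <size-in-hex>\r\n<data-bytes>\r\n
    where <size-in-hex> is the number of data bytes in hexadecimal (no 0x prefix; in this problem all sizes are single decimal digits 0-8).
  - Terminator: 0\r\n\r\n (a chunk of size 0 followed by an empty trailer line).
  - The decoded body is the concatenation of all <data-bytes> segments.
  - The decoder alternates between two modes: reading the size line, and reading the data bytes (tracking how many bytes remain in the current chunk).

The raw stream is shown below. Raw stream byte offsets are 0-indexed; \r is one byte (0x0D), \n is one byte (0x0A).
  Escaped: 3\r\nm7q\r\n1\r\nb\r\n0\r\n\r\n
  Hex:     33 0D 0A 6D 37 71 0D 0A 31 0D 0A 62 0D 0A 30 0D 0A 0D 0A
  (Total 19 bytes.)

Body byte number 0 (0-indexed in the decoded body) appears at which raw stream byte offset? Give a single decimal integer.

Answer: 3

Derivation:
Chunk 1: stream[0..1]='3' size=0x3=3, data at stream[3..6]='m7q' -> body[0..3], body so far='m7q'
Chunk 2: stream[8..9]='1' size=0x1=1, data at stream[11..12]='b' -> body[3..4], body so far='m7qb'
Chunk 3: stream[14..15]='0' size=0 (terminator). Final body='m7qb' (4 bytes)
Body byte 0 at stream offset 3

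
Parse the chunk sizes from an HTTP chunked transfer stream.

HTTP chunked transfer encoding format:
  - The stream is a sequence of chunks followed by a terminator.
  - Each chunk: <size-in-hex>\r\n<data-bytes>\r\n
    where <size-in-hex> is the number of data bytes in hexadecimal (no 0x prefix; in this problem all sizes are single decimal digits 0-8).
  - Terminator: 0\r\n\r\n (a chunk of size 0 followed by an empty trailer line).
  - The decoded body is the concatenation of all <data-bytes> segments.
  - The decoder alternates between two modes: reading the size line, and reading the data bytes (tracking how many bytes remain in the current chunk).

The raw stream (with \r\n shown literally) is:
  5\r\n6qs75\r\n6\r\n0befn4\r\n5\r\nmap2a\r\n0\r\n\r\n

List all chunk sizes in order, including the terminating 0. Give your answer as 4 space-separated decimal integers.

Chunk 1: stream[0..1]='5' size=0x5=5, data at stream[3..8]='6qs75' -> body[0..5], body so far='6qs75'
Chunk 2: stream[10..11]='6' size=0x6=6, data at stream[13..19]='0befn4' -> body[5..11], body so far='6qs750befn4'
Chunk 3: stream[21..22]='5' size=0x5=5, data at stream[24..29]='map2a' -> body[11..16], body so far='6qs750befn4map2a'
Chunk 4: stream[31..32]='0' size=0 (terminator). Final body='6qs750befn4map2a' (16 bytes)

Answer: 5 6 5 0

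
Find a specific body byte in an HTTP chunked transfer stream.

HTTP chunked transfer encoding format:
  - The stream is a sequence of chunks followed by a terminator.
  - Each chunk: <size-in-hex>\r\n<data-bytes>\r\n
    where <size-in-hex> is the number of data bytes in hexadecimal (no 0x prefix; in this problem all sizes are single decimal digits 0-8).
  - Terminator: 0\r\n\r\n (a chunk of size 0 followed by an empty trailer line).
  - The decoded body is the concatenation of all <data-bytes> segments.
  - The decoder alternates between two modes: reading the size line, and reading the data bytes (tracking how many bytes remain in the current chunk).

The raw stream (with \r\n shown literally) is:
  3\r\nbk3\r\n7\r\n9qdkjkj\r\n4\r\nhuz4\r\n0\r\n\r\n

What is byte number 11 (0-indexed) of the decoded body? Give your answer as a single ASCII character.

Chunk 1: stream[0..1]='3' size=0x3=3, data at stream[3..6]='bk3' -> body[0..3], body so far='bk3'
Chunk 2: stream[8..9]='7' size=0x7=7, data at stream[11..18]='9qdkjkj' -> body[3..10], body so far='bk39qdkjkj'
Chunk 3: stream[20..21]='4' size=0x4=4, data at stream[23..27]='huz4' -> body[10..14], body so far='bk39qdkjkjhuz4'
Chunk 4: stream[29..30]='0' size=0 (terminator). Final body='bk39qdkjkjhuz4' (14 bytes)
Body byte 11 = 'u'

Answer: u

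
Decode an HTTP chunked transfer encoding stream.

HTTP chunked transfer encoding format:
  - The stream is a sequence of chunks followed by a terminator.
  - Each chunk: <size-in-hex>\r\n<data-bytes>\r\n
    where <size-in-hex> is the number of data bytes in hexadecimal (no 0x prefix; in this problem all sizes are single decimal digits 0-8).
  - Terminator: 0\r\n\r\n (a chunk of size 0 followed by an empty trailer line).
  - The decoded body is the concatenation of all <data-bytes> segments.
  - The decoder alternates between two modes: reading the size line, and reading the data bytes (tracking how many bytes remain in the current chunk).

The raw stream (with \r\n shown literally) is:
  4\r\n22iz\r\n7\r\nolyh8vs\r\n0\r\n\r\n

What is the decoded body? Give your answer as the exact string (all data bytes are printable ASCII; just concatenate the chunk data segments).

Answer: 22izolyh8vs

Derivation:
Chunk 1: stream[0..1]='4' size=0x4=4, data at stream[3..7]='22iz' -> body[0..4], body so far='22iz'
Chunk 2: stream[9..10]='7' size=0x7=7, data at stream[12..19]='olyh8vs' -> body[4..11], body so far='22izolyh8vs'
Chunk 3: stream[21..22]='0' size=0 (terminator). Final body='22izolyh8vs' (11 bytes)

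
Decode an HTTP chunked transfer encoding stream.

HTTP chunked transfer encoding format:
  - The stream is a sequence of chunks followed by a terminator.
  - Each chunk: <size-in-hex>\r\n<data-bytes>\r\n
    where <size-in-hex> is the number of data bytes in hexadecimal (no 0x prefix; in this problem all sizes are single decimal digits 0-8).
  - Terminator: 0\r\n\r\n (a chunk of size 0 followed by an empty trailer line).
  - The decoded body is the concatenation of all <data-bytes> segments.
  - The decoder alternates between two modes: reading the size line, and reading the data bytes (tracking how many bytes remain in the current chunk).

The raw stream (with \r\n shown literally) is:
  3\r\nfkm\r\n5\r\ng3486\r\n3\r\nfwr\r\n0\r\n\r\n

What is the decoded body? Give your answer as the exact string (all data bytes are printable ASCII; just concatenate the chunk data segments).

Answer: fkmg3486fwr

Derivation:
Chunk 1: stream[0..1]='3' size=0x3=3, data at stream[3..6]='fkm' -> body[0..3], body so far='fkm'
Chunk 2: stream[8..9]='5' size=0x5=5, data at stream[11..16]='g3486' -> body[3..8], body so far='fkmg3486'
Chunk 3: stream[18..19]='3' size=0x3=3, data at stream[21..24]='fwr' -> body[8..11], body so far='fkmg3486fwr'
Chunk 4: stream[26..27]='0' size=0 (terminator). Final body='fkmg3486fwr' (11 bytes)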